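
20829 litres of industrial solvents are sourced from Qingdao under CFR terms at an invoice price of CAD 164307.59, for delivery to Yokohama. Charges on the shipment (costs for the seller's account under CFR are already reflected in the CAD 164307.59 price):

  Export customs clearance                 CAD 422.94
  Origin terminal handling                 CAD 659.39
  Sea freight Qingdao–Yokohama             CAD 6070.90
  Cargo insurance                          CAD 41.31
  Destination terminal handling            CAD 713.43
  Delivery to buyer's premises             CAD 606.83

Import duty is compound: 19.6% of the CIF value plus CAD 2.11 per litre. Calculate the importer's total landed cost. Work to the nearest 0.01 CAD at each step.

CFR: the seller pays costs through ocean freight to the destination port, but not insurance.
Already in the invoice (seller's account under CFR): export clearance, origin terminal, freight — exclude.
CIF value = CFR price + insurance = 164307.59 + 41.31 = 164348.90
Ad valorem component: 164348.90 × 19.6% = 32212.38
Specific component: 20829 × 2.11 = 43949.19
Import duty = 32212.38 + 43949.19 = 76161.57
Buyer bears: insurance 41.31 + destination terminal 713.43 + delivery 606.83 + duty 76161.57 = 77523.14
Landed cost = invoice 164307.59 + 77523.14 = 241830.73

Total landed cost: CAD 241830.73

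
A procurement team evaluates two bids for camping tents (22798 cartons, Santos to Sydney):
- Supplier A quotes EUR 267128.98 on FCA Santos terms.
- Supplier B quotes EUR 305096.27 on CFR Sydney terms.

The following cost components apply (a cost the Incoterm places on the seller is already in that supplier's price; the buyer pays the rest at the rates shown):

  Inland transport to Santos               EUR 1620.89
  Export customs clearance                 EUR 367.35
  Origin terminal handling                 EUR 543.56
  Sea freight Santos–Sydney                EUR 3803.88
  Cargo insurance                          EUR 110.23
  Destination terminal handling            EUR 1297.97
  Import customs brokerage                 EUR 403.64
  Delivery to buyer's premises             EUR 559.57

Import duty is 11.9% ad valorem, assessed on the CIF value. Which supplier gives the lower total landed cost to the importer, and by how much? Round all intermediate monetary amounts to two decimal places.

Supplier A is cheaper by EUR 37620.61

Supplier A (FCA):
CIF value = FCA price + origin terminal + freight + insurance = 267128.98 + 543.56 + 3803.88 + 110.23 = 271586.65
Import duty = 271586.65 × 11.9% = 32318.81
Buyer bears (A): 543.56 + 3803.88 + 110.23 + 1297.97 + 403.64 + 559.57 = 6718.85
Landed cost (A) = invoice 267128.98 + 6718.85 + duty 32318.81 = 306166.64
Supplier B (CFR):
CIF value = CFR price + insurance = 305096.27 + 110.23 = 305206.50
Import duty = 305206.50 × 11.9% = 36319.57
Buyer bears (B): 110.23 + 1297.97 + 403.64 + 559.57 = 2371.41
Landed cost (B) = invoice 305096.27 + 2371.41 + duty 36319.57 = 343787.25
Difference = |306166.64 − 343787.25| = 37620.61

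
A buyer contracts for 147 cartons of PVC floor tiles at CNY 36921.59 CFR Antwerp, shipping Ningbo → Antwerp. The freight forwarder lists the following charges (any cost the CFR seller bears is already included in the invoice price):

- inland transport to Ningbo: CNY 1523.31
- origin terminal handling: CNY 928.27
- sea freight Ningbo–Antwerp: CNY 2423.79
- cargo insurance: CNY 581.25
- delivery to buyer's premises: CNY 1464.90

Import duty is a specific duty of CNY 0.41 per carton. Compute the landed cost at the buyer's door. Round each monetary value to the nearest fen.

Total landed cost: CNY 39028.01

CFR: the seller pays costs through ocean freight to the destination port, but not insurance.
Already in the invoice (seller's account under CFR): inland to port, origin terminal, freight — exclude.
CIF value = CFR price + insurance = 36921.59 + 581.25 = 37502.84
Import duty = 147 × 0.41 = 60.27
Buyer bears: insurance 581.25 + delivery 1464.90 + duty 60.27 = 2106.42
Landed cost = invoice 36921.59 + 2106.42 = 39028.01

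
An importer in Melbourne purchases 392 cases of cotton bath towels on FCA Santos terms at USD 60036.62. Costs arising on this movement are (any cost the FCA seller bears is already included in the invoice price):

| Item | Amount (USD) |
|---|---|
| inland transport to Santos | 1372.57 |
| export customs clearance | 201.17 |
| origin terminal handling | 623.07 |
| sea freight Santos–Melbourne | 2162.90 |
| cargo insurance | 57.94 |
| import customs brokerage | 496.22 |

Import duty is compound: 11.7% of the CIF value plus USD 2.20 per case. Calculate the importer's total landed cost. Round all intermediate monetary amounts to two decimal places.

FCA: the seller delivers export-cleared goods to the carrier; the buyer bears costs from that point.
Already in the invoice (seller's account under FCA): inland to port, export clearance — exclude.
CIF value = FCA price + origin terminal + freight + insurance = 60036.62 + 623.07 + 2162.90 + 57.94 = 62880.53
Ad valorem component: 62880.53 × 11.7% = 7357.02
Specific component: 392 × 2.20 = 862.40
Import duty = 7357.02 + 862.40 = 8219.42
Buyer bears: origin terminal 623.07 + freight 2162.90 + insurance 57.94 + brokerage 496.22 + duty 8219.42 = 11559.55
Landed cost = invoice 60036.62 + 11559.55 = 71596.17

Total landed cost: USD 71596.17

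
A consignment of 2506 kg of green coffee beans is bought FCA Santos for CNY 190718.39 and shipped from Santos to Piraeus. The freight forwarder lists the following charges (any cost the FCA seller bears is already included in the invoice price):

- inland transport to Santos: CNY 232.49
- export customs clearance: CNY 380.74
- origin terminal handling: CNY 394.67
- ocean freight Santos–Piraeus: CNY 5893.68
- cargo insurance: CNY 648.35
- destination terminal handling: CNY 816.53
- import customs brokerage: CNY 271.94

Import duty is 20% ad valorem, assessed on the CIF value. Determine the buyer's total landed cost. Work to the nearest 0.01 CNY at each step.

Total landed cost: CNY 238274.58

FCA: the seller delivers export-cleared goods to the carrier; the buyer bears costs from that point.
Already in the invoice (seller's account under FCA): inland to port, export clearance — exclude.
CIF value = FCA price + origin terminal + freight + insurance = 190718.39 + 394.67 + 5893.68 + 648.35 = 197655.09
Import duty = 197655.09 × 20% = 39531.02
Buyer bears: origin terminal 394.67 + freight 5893.68 + insurance 648.35 + destination terminal 816.53 + brokerage 271.94 + duty 39531.02 = 47556.19
Landed cost = invoice 190718.39 + 47556.19 = 238274.58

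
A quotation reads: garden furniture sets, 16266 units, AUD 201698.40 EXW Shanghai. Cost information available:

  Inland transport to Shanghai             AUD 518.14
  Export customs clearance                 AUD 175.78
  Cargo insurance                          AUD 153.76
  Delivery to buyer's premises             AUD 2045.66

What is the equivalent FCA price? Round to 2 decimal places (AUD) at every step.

Not relevant to the conversion: insurance, delivery — on the buyer under both terms; not part of either seller's price.
From EXW to FCA, the seller additionally bears: inland to port, export clearance.
FCA price = 201698.40 + 518.14 + 175.78 = 202392.32

FCA price: AUD 202392.32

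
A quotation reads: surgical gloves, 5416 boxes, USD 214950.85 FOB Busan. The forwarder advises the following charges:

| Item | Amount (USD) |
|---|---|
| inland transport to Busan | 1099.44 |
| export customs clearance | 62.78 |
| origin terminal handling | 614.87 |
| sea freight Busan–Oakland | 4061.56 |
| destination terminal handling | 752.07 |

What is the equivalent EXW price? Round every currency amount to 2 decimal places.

EXW price: USD 213173.76

Not relevant to the conversion: freight, destination terminal — on the buyer under both terms; not part of either seller's price.
From FOB to EXW, the seller no longer bears: inland to port, export clearance, origin terminal.
EXW price = 214950.85 − 1099.44 − 62.78 − 614.87 = 213173.76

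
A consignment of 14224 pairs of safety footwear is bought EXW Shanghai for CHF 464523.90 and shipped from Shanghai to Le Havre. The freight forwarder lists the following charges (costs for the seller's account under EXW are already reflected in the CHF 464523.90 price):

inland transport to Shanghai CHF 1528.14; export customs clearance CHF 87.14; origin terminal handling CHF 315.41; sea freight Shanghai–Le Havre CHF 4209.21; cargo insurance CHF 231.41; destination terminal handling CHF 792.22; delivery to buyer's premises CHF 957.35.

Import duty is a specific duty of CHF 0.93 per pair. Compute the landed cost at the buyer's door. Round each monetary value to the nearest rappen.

EXW: the seller makes goods available at their premises; the buyer bears all onward costs.
CIF value = EXW price + inland to port + export clearance + origin terminal + freight + insurance = 464523.90 + 1528.14 + 87.14 + 315.41 + 4209.21 + 231.41 = 470895.21
Import duty = 14224 × 0.93 = 13228.32
Buyer bears: inland to port 1528.14 + export clearance 87.14 + origin terminal 315.41 + freight 4209.21 + insurance 231.41 + destination terminal 792.22 + delivery 957.35 + duty 13228.32 = 21349.20
Landed cost = invoice 464523.90 + 21349.20 = 485873.10

Total landed cost: CHF 485873.10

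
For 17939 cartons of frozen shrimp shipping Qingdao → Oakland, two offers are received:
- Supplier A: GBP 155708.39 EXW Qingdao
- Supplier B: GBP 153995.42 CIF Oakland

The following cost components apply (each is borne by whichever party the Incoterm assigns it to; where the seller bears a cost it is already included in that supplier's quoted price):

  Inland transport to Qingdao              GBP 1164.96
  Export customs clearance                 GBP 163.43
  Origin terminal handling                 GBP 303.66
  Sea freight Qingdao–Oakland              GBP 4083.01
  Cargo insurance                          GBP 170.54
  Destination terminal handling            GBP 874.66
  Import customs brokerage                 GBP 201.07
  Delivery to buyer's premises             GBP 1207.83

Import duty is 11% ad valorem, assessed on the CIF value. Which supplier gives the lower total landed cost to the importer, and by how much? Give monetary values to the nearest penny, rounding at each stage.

Supplier B is cheaper by GBP 8434.41

Supplier A (EXW):
CIF value = EXW price + inland to port + export clearance + origin terminal + freight + insurance = 155708.39 + 1164.96 + 163.43 + 303.66 + 4083.01 + 170.54 = 161593.99
Import duty = 161593.99 × 11% = 17775.34
Buyer bears (A): 1164.96 + 163.43 + 303.66 + 4083.01 + 170.54 + 874.66 + 201.07 + 1207.83 = 8169.16
Landed cost (A) = invoice 155708.39 + 8169.16 + duty 17775.34 = 181652.89
Supplier B (CIF):
The CIF price already equals the CIF value: 153995.42
Import duty = 153995.42 × 11% = 16939.50
Buyer bears (B): 874.66 + 201.07 + 1207.83 = 2283.56
Landed cost (B) = invoice 153995.42 + 2283.56 + duty 16939.50 = 173218.48
Difference = |181652.89 − 173218.48| = 8434.41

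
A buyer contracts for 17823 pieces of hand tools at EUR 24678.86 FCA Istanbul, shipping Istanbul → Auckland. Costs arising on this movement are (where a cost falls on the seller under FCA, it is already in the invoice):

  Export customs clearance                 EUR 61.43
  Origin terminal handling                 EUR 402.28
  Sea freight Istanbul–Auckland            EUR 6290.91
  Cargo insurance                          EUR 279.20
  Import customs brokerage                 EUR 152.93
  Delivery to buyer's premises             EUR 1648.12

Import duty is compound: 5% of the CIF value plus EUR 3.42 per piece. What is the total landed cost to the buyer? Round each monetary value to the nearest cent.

Total landed cost: EUR 95989.52

FCA: the seller delivers export-cleared goods to the carrier; the buyer bears costs from that point.
Already in the invoice (seller's account under FCA): export clearance — exclude.
CIF value = FCA price + origin terminal + freight + insurance = 24678.86 + 402.28 + 6290.91 + 279.20 = 31651.25
Ad valorem component: 31651.25 × 5% = 1582.56
Specific component: 17823 × 3.42 = 60954.66
Import duty = 1582.56 + 60954.66 = 62537.22
Buyer bears: origin terminal 402.28 + freight 6290.91 + insurance 279.20 + brokerage 152.93 + delivery 1648.12 + duty 62537.22 = 71310.66
Landed cost = invoice 24678.86 + 71310.66 = 95989.52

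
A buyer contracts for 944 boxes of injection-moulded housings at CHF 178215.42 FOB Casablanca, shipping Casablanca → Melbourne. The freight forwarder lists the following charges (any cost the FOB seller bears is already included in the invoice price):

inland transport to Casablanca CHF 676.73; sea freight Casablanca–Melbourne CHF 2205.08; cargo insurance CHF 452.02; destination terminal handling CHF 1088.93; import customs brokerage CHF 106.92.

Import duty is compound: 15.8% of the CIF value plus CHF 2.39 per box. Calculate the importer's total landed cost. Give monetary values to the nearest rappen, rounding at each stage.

FOB: the seller bears costs until goods are on board at the origin port; the buyer bears freight, insurance and all costs thereafter.
Already in the invoice (seller's account under FOB): inland to port — exclude.
CIF value = FOB price + freight + insurance = 178215.42 + 2205.08 + 452.02 = 180872.52
Ad valorem component: 180872.52 × 15.8% = 28577.86
Specific component: 944 × 2.39 = 2256.16
Import duty = 28577.86 + 2256.16 = 30834.02
Buyer bears: freight 2205.08 + insurance 452.02 + destination terminal 1088.93 + brokerage 106.92 + duty 30834.02 = 34686.97
Landed cost = invoice 178215.42 + 34686.97 = 212902.39

Total landed cost: CHF 212902.39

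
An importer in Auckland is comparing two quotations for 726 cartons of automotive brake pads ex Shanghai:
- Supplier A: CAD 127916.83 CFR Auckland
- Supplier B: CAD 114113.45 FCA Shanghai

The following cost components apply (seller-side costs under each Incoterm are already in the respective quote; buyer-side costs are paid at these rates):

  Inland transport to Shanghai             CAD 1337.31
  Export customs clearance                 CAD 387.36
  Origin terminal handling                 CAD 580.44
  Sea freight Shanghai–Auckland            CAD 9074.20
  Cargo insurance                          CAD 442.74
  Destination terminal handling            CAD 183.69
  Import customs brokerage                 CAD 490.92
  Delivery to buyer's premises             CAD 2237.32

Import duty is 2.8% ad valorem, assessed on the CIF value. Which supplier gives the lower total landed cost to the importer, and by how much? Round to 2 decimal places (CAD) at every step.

Supplier B is cheaper by CAD 4264.91

Supplier A (CFR):
CIF value = CFR price + insurance = 127916.83 + 442.74 = 128359.57
Import duty = 128359.57 × 2.8% = 3594.07
Buyer bears (A): 442.74 + 183.69 + 490.92 + 2237.32 = 3354.67
Landed cost (A) = invoice 127916.83 + 3354.67 + duty 3594.07 = 134865.57
Supplier B (FCA):
CIF value = FCA price + origin terminal + freight + insurance = 114113.45 + 580.44 + 9074.20 + 442.74 = 124210.83
Import duty = 124210.83 × 2.8% = 3477.90
Buyer bears (B): 580.44 + 9074.20 + 442.74 + 183.69 + 490.92 + 2237.32 = 13009.31
Landed cost (B) = invoice 114113.45 + 13009.31 + duty 3477.90 = 130600.66
Difference = |134865.57 − 130600.66| = 4264.91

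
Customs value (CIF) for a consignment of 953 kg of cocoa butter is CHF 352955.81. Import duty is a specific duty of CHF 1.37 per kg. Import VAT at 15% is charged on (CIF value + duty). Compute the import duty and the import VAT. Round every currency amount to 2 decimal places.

Import duty: CHF 1305.61; import VAT: CHF 53139.21

Import duty = 953 × 1.37 = 1305.61
VAT base = CIF + duty = 352955.81 + 1305.61 = 354261.42
Import VAT = 354261.42 × 15% = 53139.21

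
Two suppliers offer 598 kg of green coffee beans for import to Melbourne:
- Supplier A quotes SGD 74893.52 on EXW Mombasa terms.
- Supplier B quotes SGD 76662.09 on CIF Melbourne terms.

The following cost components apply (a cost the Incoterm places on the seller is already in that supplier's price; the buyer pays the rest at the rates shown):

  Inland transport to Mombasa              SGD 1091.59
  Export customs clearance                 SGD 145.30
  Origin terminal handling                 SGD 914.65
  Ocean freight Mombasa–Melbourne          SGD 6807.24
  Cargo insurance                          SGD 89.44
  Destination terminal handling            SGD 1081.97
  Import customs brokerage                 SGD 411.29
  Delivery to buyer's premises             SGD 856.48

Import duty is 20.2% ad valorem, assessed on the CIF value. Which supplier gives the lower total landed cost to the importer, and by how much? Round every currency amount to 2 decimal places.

Supplier B is cheaper by SGD 8750.14

Supplier A (EXW):
CIF value = EXW price + inland to port + export clearance + origin terminal + freight + insurance = 74893.52 + 1091.59 + 145.30 + 914.65 + 6807.24 + 89.44 = 83941.74
Import duty = 83941.74 × 20.2% = 16956.23
Buyer bears (A): 1091.59 + 145.30 + 914.65 + 6807.24 + 89.44 + 1081.97 + 411.29 + 856.48 = 11397.96
Landed cost (A) = invoice 74893.52 + 11397.96 + duty 16956.23 = 103247.71
Supplier B (CIF):
The CIF price already equals the CIF value: 76662.09
Import duty = 76662.09 × 20.2% = 15485.74
Buyer bears (B): 1081.97 + 411.29 + 856.48 = 2349.74
Landed cost (B) = invoice 76662.09 + 2349.74 + duty 15485.74 = 94497.57
Difference = |103247.71 − 94497.57| = 8750.14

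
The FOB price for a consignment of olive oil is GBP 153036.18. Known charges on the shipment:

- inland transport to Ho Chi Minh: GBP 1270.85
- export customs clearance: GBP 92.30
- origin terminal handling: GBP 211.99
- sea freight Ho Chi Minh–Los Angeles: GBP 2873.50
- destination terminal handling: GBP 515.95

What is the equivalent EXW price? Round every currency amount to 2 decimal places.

EXW price: GBP 151461.04

Not relevant to the conversion: destination terminal, freight — on the buyer under both terms; not part of either seller's price.
From FOB to EXW, the seller no longer bears: inland to port, export clearance, origin terminal.
EXW price = 153036.18 − 1270.85 − 92.30 − 211.99 = 151461.04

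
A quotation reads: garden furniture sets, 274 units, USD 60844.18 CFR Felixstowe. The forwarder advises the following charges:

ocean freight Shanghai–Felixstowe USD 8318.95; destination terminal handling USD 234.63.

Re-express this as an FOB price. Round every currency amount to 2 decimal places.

Not relevant to the conversion: destination terminal — on the buyer under both terms; not part of either seller's price.
From CFR to FOB, the seller no longer bears: freight.
FOB price = 60844.18 − 8318.95 = 52525.23

FOB price: USD 52525.23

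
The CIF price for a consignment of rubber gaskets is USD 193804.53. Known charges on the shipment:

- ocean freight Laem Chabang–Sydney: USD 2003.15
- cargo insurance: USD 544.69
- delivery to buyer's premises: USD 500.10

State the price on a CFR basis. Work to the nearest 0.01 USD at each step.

Not relevant to the conversion: freight — on the seller under both CIF and CFR; already in the CIF price and stays in the CFR price. delivery — on the buyer under both terms; not part of either seller's price.
From CIF to CFR, the seller no longer bears: insurance.
CFR price = 193804.53 − 544.69 = 193259.84

CFR price: USD 193259.84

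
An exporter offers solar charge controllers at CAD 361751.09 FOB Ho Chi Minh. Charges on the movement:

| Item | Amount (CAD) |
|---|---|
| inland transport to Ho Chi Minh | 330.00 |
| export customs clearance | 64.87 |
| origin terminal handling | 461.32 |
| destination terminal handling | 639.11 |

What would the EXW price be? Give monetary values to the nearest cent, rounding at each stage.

Not relevant to the conversion: destination terminal — on the buyer under both terms; not part of either seller's price.
From FOB to EXW, the seller no longer bears: inland to port, export clearance, origin terminal.
EXW price = 361751.09 − 330.00 − 64.87 − 461.32 = 360894.90

EXW price: CAD 360894.90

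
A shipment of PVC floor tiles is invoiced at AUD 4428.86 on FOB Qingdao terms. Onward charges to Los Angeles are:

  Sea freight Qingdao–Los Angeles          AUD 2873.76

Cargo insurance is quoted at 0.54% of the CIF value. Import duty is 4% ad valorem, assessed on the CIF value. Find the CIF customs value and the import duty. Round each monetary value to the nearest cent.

CIF value: AUD 7342.27; import duty: AUD 293.69

Let C be the CIF value. C = FOB price + freight + 0.54% × C
C − 0.54% × C = 4428.86 + 2873.76
0.9946 × C = 7302.62
C = 7302.62 / 0.9946 = 7342.27
Insurance premium = 0.54% × 7342.27 = 39.65
Import duty = 7342.27 × 4% = 293.69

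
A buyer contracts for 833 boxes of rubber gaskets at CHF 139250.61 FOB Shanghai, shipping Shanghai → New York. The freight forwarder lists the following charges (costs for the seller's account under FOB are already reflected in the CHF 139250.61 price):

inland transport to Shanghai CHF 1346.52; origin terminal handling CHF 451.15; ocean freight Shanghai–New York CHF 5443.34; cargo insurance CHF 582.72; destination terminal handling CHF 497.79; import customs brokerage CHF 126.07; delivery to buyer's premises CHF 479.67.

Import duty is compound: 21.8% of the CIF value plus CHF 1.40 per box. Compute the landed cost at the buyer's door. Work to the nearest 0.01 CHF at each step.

Total landed cost: CHF 179216.71

FOB: the seller bears costs until goods are on board at the origin port; the buyer bears freight, insurance and all costs thereafter.
Already in the invoice (seller's account under FOB): inland to port, origin terminal — exclude.
CIF value = FOB price + freight + insurance = 139250.61 + 5443.34 + 582.72 = 145276.67
Ad valorem component: 145276.67 × 21.8% = 31670.31
Specific component: 833 × 1.40 = 1166.20
Import duty = 31670.31 + 1166.20 = 32836.51
Buyer bears: freight 5443.34 + insurance 582.72 + destination terminal 497.79 + brokerage 126.07 + delivery 479.67 + duty 32836.51 = 39966.10
Landed cost = invoice 139250.61 + 39966.10 = 179216.71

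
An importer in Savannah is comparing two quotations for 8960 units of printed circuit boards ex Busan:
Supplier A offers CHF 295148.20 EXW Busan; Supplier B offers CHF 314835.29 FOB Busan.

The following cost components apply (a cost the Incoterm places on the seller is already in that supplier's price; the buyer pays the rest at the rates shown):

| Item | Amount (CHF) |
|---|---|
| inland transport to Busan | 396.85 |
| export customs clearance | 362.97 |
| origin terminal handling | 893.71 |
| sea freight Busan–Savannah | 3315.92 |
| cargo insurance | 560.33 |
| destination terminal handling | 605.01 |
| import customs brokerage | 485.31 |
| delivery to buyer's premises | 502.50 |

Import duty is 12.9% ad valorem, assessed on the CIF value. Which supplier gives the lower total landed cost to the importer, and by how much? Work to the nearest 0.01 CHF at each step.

Supplier A (EXW):
CIF value = EXW price + inland to port + export clearance + origin terminal + freight + insurance = 295148.20 + 396.85 + 362.97 + 893.71 + 3315.92 + 560.33 = 300677.98
Import duty = 300677.98 × 12.9% = 38787.46
Buyer bears (A): 396.85 + 362.97 + 893.71 + 3315.92 + 560.33 + 605.01 + 485.31 + 502.50 = 7122.60
Landed cost (A) = invoice 295148.20 + 7122.60 + duty 38787.46 = 341058.26
Supplier B (FOB):
CIF value = FOB price + freight + insurance = 314835.29 + 3315.92 + 560.33 = 318711.54
Import duty = 318711.54 × 12.9% = 41113.79
Buyer bears (B): 3315.92 + 560.33 + 605.01 + 485.31 + 502.50 = 5469.07
Landed cost (B) = invoice 314835.29 + 5469.07 + duty 41113.79 = 361418.15
Difference = |341058.26 − 361418.15| = 20359.89

Supplier A is cheaper by CHF 20359.89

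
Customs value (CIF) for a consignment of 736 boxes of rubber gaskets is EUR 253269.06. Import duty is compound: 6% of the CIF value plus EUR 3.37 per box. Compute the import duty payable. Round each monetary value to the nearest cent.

Ad valorem component: 253269.06 × 6% = 15196.14
Specific component: 736 × 3.37 = 2480.32
Import duty = 15196.14 + 2480.32 = 17676.46

Import duty: EUR 17676.46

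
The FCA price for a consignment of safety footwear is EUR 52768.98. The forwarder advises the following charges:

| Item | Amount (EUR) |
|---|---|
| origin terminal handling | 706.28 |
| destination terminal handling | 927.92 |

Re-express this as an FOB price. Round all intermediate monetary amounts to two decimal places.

FOB price: EUR 53475.26

Not relevant to the conversion: destination terminal — on the buyer under both terms; not part of either seller's price.
From FCA to FOB, the seller additionally bears: origin terminal.
FOB price = 52768.98 + 706.28 = 53475.26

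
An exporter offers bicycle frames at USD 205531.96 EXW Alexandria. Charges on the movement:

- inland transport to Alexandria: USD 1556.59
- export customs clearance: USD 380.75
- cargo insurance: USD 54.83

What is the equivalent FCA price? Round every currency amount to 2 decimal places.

Not relevant to the conversion: insurance — on the buyer under both terms; not part of either seller's price.
From EXW to FCA, the seller additionally bears: inland to port, export clearance.
FCA price = 205531.96 + 1556.59 + 380.75 = 207469.30

FCA price: USD 207469.30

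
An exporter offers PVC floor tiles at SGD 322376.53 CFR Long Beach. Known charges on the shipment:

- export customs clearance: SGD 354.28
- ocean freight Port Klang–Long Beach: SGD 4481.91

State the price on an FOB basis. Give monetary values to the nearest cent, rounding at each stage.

FOB price: SGD 317894.62

Not relevant to the conversion: export clearance — on the seller under both CFR and FOB; already in the CFR price and stays in the FOB price.
From CFR to FOB, the seller no longer bears: freight.
FOB price = 322376.53 − 4481.91 = 317894.62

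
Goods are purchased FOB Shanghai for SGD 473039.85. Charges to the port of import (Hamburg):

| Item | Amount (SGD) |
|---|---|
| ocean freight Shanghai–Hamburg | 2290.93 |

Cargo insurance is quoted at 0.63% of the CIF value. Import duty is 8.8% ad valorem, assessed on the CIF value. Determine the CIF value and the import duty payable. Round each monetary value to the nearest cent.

CIF value: SGD 478344.35; import duty: SGD 42094.30

Let C be the CIF value. C = FOB price + freight + 0.63% × C
C − 0.63% × C = 473039.85 + 2290.93
0.9937 × C = 475330.78
C = 475330.78 / 0.9937 = 478344.35
Insurance premium = 0.63% × 478344.35 = 3013.57
Import duty = 478344.35 × 8.8% = 42094.30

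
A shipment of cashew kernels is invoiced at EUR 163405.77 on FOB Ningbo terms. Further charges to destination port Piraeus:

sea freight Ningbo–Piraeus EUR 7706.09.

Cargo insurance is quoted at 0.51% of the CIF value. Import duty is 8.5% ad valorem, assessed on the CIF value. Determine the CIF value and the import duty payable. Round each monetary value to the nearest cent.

Let C be the CIF value. C = FOB price + freight + 0.51% × C
C − 0.51% × C = 163405.77 + 7706.09
0.9949 × C = 171111.86
C = 171111.86 / 0.9949 = 171989.00
Insurance premium = 0.51% × 171989.00 = 877.14
Import duty = 171989.00 × 8.5% = 14619.07

CIF value: EUR 171989.00; import duty: EUR 14619.07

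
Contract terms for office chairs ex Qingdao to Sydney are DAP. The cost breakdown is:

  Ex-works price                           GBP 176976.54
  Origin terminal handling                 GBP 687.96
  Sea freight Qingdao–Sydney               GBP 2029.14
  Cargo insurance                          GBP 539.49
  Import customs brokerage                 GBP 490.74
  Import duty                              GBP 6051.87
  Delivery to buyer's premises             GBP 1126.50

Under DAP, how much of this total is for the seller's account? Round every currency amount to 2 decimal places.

DAP: the seller bears all costs to the named destination except import duty and clearance.
Seller's account: goods 176976.54 + origin terminal 687.96 + freight 2029.14 + insurance 539.49 + delivery 1126.50 = 181359.63
Buyer's account: brokerage 490.74 + duty 6051.87 = 6542.61

Seller's account: GBP 181359.63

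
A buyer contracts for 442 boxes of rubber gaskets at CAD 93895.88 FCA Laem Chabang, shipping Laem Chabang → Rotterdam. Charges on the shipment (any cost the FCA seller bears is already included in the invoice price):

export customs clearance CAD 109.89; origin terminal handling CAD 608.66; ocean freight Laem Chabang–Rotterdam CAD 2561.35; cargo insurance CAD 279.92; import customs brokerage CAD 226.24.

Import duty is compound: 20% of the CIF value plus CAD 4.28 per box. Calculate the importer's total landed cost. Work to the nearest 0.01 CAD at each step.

Total landed cost: CAD 118932.97

FCA: the seller delivers export-cleared goods to the carrier; the buyer bears costs from that point.
Already in the invoice (seller's account under FCA): export clearance — exclude.
CIF value = FCA price + origin terminal + freight + insurance = 93895.88 + 608.66 + 2561.35 + 279.92 = 97345.81
Ad valorem component: 97345.81 × 20% = 19469.16
Specific component: 442 × 4.28 = 1891.76
Import duty = 19469.16 + 1891.76 = 21360.92
Buyer bears: origin terminal 608.66 + freight 2561.35 + insurance 279.92 + brokerage 226.24 + duty 21360.92 = 25037.09
Landed cost = invoice 93895.88 + 25037.09 = 118932.97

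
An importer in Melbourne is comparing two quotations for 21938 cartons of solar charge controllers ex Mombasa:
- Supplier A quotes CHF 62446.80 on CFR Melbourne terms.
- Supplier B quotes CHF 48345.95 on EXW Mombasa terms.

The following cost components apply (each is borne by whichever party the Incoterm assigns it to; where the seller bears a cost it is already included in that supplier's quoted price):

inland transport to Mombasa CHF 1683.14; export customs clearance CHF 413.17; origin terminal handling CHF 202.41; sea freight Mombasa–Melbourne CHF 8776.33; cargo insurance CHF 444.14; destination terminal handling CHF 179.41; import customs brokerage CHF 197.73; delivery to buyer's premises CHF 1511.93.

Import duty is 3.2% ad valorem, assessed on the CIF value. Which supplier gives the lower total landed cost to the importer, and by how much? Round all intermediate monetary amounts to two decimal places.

Supplier B is cheaper by CHF 3122.63

Supplier A (CFR):
CIF value = CFR price + insurance = 62446.80 + 444.14 = 62890.94
Import duty = 62890.94 × 3.2% = 2012.51
Buyer bears (A): 444.14 + 179.41 + 197.73 + 1511.93 = 2333.21
Landed cost (A) = invoice 62446.80 + 2333.21 + duty 2012.51 = 66792.52
Supplier B (EXW):
CIF value = EXW price + inland to port + export clearance + origin terminal + freight + insurance = 48345.95 + 1683.14 + 413.17 + 202.41 + 8776.33 + 444.14 = 59865.14
Import duty = 59865.14 × 3.2% = 1915.68
Buyer bears (B): 1683.14 + 413.17 + 202.41 + 8776.33 + 444.14 + 179.41 + 197.73 + 1511.93 = 13408.26
Landed cost (B) = invoice 48345.95 + 13408.26 + duty 1915.68 = 63669.89
Difference = |66792.52 − 63669.89| = 3122.63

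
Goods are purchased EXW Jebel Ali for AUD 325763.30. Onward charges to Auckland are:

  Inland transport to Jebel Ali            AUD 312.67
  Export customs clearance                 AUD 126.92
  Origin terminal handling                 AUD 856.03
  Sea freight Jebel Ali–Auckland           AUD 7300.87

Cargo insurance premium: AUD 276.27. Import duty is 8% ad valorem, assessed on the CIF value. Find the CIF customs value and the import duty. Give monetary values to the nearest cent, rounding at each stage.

CIF = EXW price + pre-shipment costs + freight + insurance
CIF = 325763.30 + 312.67 + 126.92 + 856.03 + 7300.87 + 276.27 = 334636.06
Import duty = 334636.06 × 8% = 26770.88

CIF value: AUD 334636.06; import duty: AUD 26770.88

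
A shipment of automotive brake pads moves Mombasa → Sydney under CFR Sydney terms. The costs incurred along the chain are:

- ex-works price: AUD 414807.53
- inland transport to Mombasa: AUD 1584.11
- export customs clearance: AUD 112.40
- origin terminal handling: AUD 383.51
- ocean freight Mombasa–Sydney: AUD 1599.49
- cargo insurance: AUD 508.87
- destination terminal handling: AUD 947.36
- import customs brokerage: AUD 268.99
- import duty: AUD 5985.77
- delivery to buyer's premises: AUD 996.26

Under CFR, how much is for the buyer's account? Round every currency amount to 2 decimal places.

CFR: the seller pays costs through ocean freight to the destination port, but not insurance.
Seller's account: goods 414807.53 + inland to port 1584.11 + export clearance 112.40 + origin terminal 383.51 + freight 1599.49 = 418487.04
Buyer's account: insurance 508.87 + destination terminal 947.36 + brokerage 268.99 + duty 5985.77 + delivery 996.26 = 8707.25

Buyer's account: AUD 8707.25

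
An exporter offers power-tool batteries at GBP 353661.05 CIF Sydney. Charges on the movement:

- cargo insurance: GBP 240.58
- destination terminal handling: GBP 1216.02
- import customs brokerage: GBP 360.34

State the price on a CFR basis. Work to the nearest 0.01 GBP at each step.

CFR price: GBP 353420.47

Not relevant to the conversion: brokerage, destination terminal — on the buyer under both terms; not part of either seller's price.
From CIF to CFR, the seller no longer bears: insurance.
CFR price = 353661.05 − 240.58 = 353420.47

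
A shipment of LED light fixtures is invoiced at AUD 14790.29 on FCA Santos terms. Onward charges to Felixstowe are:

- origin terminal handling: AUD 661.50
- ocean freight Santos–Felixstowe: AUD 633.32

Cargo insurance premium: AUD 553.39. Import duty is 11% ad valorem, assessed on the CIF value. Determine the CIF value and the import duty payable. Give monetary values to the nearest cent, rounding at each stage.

CIF = FCA price + pre-shipment costs + freight + insurance
CIF = 14790.29 + 661.50 + 633.32 + 553.39 = 16638.50
Import duty = 16638.50 × 11% = 1830.24

CIF value: AUD 16638.50; import duty: AUD 1830.24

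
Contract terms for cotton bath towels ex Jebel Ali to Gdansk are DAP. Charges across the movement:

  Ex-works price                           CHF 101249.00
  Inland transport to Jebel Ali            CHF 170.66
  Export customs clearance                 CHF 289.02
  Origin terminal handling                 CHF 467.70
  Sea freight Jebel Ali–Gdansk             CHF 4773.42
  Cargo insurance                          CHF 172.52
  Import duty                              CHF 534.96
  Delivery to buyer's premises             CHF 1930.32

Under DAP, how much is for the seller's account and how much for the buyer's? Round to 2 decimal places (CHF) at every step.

DAP: the seller bears all costs to the named destination except import duty and clearance.
Seller's account: goods 101249.00 + inland to port 170.66 + export clearance 289.02 + origin terminal 467.70 + freight 4773.42 + insurance 172.52 + delivery 1930.32 = 109052.64
Buyer's account: duty 534.96 = 534.96

Seller: CHF 109052.64; buyer: CHF 534.96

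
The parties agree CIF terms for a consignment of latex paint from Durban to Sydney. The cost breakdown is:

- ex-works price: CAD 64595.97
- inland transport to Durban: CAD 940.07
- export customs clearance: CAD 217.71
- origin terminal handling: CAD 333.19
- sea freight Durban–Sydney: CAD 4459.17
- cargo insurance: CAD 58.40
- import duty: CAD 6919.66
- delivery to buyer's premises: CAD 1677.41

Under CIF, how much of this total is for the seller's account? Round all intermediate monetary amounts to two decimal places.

Seller's account: CAD 70604.51

CIF: the seller pays costs through ocean freight and marine insurance to the destination port.
Seller's account: goods 64595.97 + inland to port 940.07 + export clearance 217.71 + origin terminal 333.19 + freight 4459.17 + insurance 58.40 = 70604.51
Buyer's account: duty 6919.66 + delivery 1677.41 = 8597.07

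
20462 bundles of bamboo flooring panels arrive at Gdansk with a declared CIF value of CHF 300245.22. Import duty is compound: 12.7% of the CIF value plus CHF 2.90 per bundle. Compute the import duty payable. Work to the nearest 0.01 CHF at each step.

Ad valorem component: 300245.22 × 12.7% = 38131.14
Specific component: 20462 × 2.90 = 59339.80
Import duty = 38131.14 + 59339.80 = 97470.94

Import duty: CHF 97470.94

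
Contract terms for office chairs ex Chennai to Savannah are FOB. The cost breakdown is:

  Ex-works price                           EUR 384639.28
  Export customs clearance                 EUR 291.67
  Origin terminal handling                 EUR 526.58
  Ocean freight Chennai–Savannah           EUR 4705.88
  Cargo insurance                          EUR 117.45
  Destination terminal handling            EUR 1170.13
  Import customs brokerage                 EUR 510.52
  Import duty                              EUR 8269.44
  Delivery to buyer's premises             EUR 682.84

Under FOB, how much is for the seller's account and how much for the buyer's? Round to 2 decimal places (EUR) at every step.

Seller: EUR 385457.53; buyer: EUR 15456.26

FOB: the seller bears costs until goods are on board at the origin port; the buyer bears freight, insurance and all costs thereafter.
Seller's account: goods 384639.28 + export clearance 291.67 + origin terminal 526.58 = 385457.53
Buyer's account: freight 4705.88 + insurance 117.45 + destination terminal 1170.13 + brokerage 510.52 + duty 8269.44 + delivery 682.84 = 15456.26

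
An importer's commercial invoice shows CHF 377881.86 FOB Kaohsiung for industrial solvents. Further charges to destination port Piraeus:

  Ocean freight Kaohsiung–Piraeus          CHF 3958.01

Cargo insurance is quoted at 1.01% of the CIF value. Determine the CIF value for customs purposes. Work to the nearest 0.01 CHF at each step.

Let C be the CIF value. C = FOB price + freight + 1.01% × C
C − 1.01% × C = 377881.86 + 3958.01
0.9899 × C = 381839.87
C = 381839.87 / 0.9899 = 385735.80
Insurance premium = 1.01% × 385735.80 = 3895.93

CIF value: CHF 385735.80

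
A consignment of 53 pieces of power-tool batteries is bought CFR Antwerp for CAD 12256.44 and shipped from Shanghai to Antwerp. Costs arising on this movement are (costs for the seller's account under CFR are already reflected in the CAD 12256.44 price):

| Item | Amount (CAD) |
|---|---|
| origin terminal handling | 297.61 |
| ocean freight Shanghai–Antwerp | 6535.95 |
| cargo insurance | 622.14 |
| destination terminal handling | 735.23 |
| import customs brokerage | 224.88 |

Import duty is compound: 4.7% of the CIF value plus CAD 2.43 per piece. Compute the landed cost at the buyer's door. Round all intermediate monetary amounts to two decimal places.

CFR: the seller pays costs through ocean freight to the destination port, but not insurance.
Already in the invoice (seller's account under CFR): origin terminal, freight — exclude.
CIF value = CFR price + insurance = 12256.44 + 622.14 = 12878.58
Ad valorem component: 12878.58 × 4.7% = 605.29
Specific component: 53 × 2.43 = 128.79
Import duty = 605.29 + 128.79 = 734.08
Buyer bears: insurance 622.14 + destination terminal 735.23 + brokerage 224.88 + duty 734.08 = 2316.33
Landed cost = invoice 12256.44 + 2316.33 = 14572.77

Total landed cost: CAD 14572.77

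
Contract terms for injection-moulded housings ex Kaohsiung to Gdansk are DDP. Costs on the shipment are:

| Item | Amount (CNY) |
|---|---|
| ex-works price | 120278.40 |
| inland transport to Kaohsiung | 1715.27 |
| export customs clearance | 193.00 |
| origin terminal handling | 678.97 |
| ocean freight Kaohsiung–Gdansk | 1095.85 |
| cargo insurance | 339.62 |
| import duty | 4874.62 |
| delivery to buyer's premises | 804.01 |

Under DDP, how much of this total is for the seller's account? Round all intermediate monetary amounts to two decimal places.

DDP: the seller bears all costs including import duty.
Seller's account: goods 120278.40 + inland to port 1715.27 + export clearance 193.00 + origin terminal 678.97 + freight 1095.85 + insurance 339.62 + duty 4874.62 + delivery 804.01 = 129979.74
Buyer's account: 0.00

Seller's account: CNY 129979.74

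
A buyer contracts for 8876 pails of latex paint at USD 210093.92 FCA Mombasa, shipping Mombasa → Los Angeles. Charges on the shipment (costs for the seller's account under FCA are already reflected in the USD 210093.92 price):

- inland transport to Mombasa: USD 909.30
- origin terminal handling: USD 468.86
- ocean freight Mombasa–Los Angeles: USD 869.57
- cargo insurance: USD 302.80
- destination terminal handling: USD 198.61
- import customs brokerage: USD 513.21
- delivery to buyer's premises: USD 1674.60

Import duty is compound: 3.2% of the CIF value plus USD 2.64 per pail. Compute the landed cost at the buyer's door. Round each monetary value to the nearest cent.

Total landed cost: USD 244329.73

FCA: the seller delivers export-cleared goods to the carrier; the buyer bears costs from that point.
Already in the invoice (seller's account under FCA): inland to port — exclude.
CIF value = FCA price + origin terminal + freight + insurance = 210093.92 + 468.86 + 869.57 + 302.80 = 211735.15
Ad valorem component: 211735.15 × 3.2% = 6775.52
Specific component: 8876 × 2.64 = 23432.64
Import duty = 6775.52 + 23432.64 = 30208.16
Buyer bears: origin terminal 468.86 + freight 869.57 + insurance 302.80 + destination terminal 198.61 + brokerage 513.21 + delivery 1674.60 + duty 30208.16 = 34235.81
Landed cost = invoice 210093.92 + 34235.81 = 244329.73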